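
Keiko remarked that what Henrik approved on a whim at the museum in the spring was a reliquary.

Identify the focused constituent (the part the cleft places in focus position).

a reliquary

In a pseudo-cleft "What ... was X", the post-copular constituent X is the focus.
Here the focus is "a reliquary". The backgrounded (presupposed) material includes "Henrik", "in the spring", "on a whim" and "at the museum".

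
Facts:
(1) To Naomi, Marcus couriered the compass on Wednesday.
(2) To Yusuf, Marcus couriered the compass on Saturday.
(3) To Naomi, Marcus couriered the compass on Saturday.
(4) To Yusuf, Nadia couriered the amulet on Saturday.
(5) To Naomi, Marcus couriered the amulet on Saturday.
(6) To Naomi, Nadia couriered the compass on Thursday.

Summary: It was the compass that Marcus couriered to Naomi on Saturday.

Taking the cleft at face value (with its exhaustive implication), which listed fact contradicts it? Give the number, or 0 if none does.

The cleft puts "the compass" in focus and presupposes the open proposition with agent = Marcus, recipient = Naomi, setting = on Saturday.
Exhaustivity: the compass is the only thing satisfying that background.
But fact (5) also has agent = Marcus, recipient = Naomi, setting = on Saturday, with thing = the amulet — so the exhaustive reading fails.

5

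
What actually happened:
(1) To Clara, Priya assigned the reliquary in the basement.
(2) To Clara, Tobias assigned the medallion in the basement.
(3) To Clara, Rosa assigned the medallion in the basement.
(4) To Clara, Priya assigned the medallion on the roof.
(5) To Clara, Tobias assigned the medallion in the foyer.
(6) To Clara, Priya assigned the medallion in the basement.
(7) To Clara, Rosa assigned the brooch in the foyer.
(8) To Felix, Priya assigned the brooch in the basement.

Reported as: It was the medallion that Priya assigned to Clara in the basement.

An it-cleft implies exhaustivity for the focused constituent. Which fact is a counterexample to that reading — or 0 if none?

Focus of the cleft: "the medallion" (the thing). Presupposed background: Priya as agent and Clara as recipient and in the basement as setting.
The exhaustive reading says no other thing fits that background.
But fact (1) also has Priya as agent and Clara as recipient and in the basement as setting, with thing = the reliquary — so the exhaustive reading fails.

1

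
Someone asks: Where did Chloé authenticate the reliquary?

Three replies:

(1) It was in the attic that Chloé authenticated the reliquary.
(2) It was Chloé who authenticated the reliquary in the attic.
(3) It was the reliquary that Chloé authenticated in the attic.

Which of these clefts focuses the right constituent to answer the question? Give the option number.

1

The question word "where" targets the location.
Option (1) clefts "in the attic" — that matches what the question asks about.
Option (2) clefts "Chloé" — the subject (agent), not what was asked.
Option (3) clefts "the reliquary" — the direct object, not what was asked.
So the congruent reply is (1).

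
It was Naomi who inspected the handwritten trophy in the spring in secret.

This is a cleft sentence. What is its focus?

In an it-cleft "It was X that/who ...", the clefted constituent X is the focus; the that/who-clause expresses the presupposed open proposition.
Here the focus is "Naomi". The backgrounded (presupposed) material includes "the handwritten trophy", "in the spring" and "in secret".

Naomi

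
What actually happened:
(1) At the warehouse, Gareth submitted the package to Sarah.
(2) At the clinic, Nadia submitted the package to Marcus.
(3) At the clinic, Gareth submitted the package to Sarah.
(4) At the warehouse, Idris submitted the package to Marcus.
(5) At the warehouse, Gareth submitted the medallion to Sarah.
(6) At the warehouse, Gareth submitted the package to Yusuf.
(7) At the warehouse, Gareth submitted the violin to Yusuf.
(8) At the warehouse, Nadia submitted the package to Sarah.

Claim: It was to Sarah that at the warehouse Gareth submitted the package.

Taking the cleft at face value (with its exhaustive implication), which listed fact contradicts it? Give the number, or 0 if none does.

6

The cleft puts "Sarah" in focus and presupposes the open proposition with agent = Gareth, thing = the package, setting = at the warehouse.
Exhaustivity: Sarah is the only recipient satisfying that background.
But fact (6) also has agent = Gareth, thing = the package, setting = at the warehouse, with recipient = Yusuf — so the exhaustive reading fails.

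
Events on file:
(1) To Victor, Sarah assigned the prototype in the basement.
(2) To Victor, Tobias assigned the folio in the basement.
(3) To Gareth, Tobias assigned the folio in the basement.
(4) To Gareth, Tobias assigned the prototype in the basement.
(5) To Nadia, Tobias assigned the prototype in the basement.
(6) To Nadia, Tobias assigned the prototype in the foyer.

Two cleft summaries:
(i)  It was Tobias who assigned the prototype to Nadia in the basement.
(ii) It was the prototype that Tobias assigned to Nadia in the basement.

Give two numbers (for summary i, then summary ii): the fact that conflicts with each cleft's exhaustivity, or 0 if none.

0, 0

(i): focus "Tobias". No fact shares same thing, recipient, setting (the prototype / Nadia / in the basement) with a different agent. 0.
(ii): focus "the prototype". No fact shares same agent, recipient, setting (Tobias / Nadia / in the basement) with a different thing. 0.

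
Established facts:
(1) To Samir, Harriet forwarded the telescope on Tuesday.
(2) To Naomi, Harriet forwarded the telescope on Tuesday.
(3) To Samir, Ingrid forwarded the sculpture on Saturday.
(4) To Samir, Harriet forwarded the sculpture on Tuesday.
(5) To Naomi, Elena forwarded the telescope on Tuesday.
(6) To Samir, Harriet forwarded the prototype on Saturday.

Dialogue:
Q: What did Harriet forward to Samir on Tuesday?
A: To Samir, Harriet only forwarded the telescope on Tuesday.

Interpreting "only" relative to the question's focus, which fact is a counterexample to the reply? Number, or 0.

4

Answering "What did ...?" puts focus on the thing — here, "the telescope".
"Only" then excludes alternative things while the background — same agent, recipient, setting (Harriet / Samir / on Tuesday) — is held fixed.
Fact (4) shares the background with a different thing (the sculpture) — counterexample.
(Fact (2) would refute a reading with focus on the recipient — but that is not what the question asks.)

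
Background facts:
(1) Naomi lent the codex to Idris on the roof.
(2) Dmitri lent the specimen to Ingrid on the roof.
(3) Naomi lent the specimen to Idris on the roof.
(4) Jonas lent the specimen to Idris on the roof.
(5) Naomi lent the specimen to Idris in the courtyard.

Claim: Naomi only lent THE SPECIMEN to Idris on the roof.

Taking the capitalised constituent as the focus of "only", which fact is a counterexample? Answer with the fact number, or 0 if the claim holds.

The capitals mark "the specimen" as focus. So "only" rules out other things, with the rest (same agent, recipient, setting (Naomi / Idris / on the roof)) as background.
Fact (1) shares the background but differs in thing (the codex) — a counterexample.

1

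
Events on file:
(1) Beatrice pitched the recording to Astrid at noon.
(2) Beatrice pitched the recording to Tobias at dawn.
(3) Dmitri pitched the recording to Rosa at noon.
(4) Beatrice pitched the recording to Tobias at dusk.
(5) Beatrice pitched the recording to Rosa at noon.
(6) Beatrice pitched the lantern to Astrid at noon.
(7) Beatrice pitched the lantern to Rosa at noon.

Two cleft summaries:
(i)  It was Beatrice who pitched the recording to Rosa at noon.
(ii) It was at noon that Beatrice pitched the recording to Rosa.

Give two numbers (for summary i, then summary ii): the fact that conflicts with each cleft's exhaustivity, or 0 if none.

3, 0

Summary (i) focuses "Beatrice" (the agent); background same thing, recipient, setting (the recording / Rosa / at noon). Fact (3) matches that background with agent = Dmitri — refutes (i).
Summary (ii) focuses "at noon" (the setting); background same agent, thing, recipient (Beatrice / the recording / Rosa). No fact matches that background with a different setting, so 0.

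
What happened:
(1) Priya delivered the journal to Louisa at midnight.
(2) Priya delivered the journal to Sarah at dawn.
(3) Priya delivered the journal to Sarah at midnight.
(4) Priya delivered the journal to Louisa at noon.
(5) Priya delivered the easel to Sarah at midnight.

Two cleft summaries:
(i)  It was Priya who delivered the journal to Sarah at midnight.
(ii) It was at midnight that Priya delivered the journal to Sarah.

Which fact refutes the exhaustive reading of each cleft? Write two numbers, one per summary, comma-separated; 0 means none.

0, 2

(i): focus "Priya". No fact shares thing = the journal, recipient = Sarah, setting = at midnight with a different agent. 0.
(ii): focus "at midnight". Looking for agent = Priya, thing = the journal, recipient = Sarah with some other setting — fact (2) has at dawn there. Refuted.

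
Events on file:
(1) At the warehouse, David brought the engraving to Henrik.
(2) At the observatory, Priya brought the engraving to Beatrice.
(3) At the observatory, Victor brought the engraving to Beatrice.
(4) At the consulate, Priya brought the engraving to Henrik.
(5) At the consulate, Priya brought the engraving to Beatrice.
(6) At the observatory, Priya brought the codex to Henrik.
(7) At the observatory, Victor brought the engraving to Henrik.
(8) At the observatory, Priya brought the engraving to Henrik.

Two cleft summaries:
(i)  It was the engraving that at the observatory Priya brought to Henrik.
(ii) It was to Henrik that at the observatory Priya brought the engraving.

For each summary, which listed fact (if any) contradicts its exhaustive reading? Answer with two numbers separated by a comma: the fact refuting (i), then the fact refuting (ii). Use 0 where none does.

6, 2

Summary (i) focuses "the engraving" (the thing); background Priya as agent and Henrik as recipient and at the observatory as setting. Fact (6) matches that background with thing = the codex — refutes (i).
Summary (ii) focuses "Henrik" (the recipient); background Priya as agent and the engraving as thing and at the observatory as setting. Fact (2) matches that background with recipient = Beatrice — refutes (ii).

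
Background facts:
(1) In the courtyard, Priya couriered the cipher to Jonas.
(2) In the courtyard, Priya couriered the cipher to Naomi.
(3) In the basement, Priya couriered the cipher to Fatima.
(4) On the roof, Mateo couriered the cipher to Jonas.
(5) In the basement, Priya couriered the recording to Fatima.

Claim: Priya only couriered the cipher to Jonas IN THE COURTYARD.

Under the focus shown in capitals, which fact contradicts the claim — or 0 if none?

Focus (in capitals) is "in the courtyard" — the setting. "Only" excludes alternative settings while holding fixed same agent, thing, recipient (Priya / the cipher / Jonas).
Every other fact changes something in the background, not just the setting. Nothing refutes the claim.

0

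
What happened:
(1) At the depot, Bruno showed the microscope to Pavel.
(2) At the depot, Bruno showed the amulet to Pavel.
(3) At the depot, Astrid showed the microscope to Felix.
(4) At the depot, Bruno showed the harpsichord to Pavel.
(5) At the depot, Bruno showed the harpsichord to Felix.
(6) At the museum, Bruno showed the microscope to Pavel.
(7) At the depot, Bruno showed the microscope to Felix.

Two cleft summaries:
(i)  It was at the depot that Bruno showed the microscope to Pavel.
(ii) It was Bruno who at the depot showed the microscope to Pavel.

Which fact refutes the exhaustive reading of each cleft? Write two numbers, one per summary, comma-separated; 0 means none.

Summary (i) focuses "at the depot" (the setting); background same agent, thing, recipient (Bruno / the microscope / Pavel). Fact (6) matches that background with setting = at the museum — refutes (i).
Summary (ii) focuses "Bruno" (the agent); background same thing, recipient, setting (the microscope / Pavel / at the depot). No fact matches that background with a different agent, so 0.

6, 0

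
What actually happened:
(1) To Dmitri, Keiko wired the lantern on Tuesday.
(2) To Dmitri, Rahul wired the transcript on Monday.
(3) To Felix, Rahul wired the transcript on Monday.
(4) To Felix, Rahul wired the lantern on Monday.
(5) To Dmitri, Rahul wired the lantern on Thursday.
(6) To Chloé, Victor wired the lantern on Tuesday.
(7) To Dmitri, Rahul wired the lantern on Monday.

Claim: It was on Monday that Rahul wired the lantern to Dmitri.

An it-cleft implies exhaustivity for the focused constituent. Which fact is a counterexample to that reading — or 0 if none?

The cleft puts "on Monday" in focus and presupposes the open proposition with Rahul as agent and the lantern as thing and Dmitri as recipient.
Exhaustivity: on Monday is the only setting satisfying that background.
But fact (5) also has Rahul as agent and the lantern as thing and Dmitri as recipient, with setting = on Thursday — so the exhaustive reading fails.

5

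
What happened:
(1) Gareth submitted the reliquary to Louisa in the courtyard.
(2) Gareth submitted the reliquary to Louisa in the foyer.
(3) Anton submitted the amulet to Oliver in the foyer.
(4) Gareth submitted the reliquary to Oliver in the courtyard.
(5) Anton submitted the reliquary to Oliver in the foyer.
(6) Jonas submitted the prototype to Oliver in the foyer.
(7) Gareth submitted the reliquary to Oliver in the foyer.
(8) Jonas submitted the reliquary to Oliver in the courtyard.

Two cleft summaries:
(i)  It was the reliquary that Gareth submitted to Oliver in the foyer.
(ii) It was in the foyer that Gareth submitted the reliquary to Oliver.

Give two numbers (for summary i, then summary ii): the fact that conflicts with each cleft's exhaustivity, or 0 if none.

(i): focus "the reliquary". No fact shares same agent, recipient, setting (Gareth / Oliver / in the foyer) with a different thing. 0.
(ii): focus "in the foyer". Looking for same agent, thing, recipient (Gareth / the reliquary / Oliver) with some other setting — fact (4) has in the courtyard there. Refuted.

0, 4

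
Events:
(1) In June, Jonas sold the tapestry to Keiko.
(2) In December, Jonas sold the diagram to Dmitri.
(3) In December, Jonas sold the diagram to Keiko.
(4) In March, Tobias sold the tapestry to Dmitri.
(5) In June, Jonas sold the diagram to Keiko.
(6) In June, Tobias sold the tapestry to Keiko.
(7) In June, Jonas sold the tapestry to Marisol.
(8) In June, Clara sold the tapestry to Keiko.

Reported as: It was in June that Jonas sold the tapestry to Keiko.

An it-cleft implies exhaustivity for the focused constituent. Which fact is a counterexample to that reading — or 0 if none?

Focus of the cleft: "in June" (the setting). Presupposed background: Jonas as agent and the tapestry as thing and Keiko as recipient.
The exhaustive reading says no other setting fits that background.
Every other fact differs from the presupposition on some backgrounded slot, so none challenges the exhaustivity.

0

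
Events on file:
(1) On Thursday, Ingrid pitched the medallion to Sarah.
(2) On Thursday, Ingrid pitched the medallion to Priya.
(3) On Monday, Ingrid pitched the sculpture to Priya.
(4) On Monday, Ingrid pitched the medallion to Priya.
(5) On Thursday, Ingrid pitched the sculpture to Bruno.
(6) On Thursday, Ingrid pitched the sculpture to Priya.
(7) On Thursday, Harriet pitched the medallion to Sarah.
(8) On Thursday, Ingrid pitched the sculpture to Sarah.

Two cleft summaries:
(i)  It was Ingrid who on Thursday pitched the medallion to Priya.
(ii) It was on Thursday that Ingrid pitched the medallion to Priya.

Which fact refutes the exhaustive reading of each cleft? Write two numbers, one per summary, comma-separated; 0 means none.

0, 4

Summary (i) focuses "Ingrid" (the agent); background thing = the medallion, recipient = Priya, setting = on Thursday. No fact matches that background with a different agent, so 0.
Summary (ii) focuses "on Thursday" (the setting); background agent = Ingrid, thing = the medallion, recipient = Priya. Fact (4) matches that background with setting = on Monday — refutes (ii).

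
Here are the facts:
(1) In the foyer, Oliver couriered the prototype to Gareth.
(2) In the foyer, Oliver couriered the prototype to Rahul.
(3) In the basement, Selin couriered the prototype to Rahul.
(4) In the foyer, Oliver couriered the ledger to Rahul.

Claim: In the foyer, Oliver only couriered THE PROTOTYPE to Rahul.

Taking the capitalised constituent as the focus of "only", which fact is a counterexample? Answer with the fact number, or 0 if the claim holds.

4

The capitals mark "the prototype" as focus. So "only" rules out other things, with the rest (agent = Oliver, recipient = Rahul, setting = in the foyer) as background.
Fact (4) shares the background but differs in thing (the ledger) — a counterexample.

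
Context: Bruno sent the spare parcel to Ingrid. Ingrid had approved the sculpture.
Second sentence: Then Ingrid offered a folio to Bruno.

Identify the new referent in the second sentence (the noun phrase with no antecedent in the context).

"Ingrid" and "Bruno" in the second sentence are given — already mentioned in the context.
"a folio" has no antecedent in the context; it is discourse-new (the indefinite article also signals a new referent).

a folio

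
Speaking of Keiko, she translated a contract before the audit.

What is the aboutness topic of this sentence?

Keiko

The construction explicitly marks "Keiko" as what the sentence is about — the topic.
The remainder of the clause is the comment (what is said about the topic).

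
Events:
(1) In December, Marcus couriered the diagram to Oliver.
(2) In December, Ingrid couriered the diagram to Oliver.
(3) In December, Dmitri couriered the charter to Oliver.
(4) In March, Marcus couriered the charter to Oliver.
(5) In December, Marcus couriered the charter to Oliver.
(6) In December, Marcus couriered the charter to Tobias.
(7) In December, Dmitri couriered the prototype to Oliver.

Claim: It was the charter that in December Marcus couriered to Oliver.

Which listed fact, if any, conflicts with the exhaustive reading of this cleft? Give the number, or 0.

Focus of the cleft: "the charter" (the thing). Presupposed background: Marcus as agent and Oliver as recipient and in December as setting.
The exhaustive reading says no other thing fits that background.
Fact (1) shares the background but with thing = the diagram; exhaustivity is violated.

1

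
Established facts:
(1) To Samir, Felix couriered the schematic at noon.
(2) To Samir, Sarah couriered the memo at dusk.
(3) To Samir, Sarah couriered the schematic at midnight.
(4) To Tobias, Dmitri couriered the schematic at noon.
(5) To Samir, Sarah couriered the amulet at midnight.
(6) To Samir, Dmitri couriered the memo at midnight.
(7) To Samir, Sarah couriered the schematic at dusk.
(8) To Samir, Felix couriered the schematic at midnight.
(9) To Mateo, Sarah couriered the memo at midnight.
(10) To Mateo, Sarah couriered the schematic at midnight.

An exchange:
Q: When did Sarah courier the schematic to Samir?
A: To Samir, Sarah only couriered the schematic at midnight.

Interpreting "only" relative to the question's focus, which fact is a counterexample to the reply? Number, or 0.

7

The question "When did ...?" targets the setting, so in the reply the focus falls on "at midnight".
So "only" ranges over settings; the rest (same agent, thing, recipient (Sarah / the schematic / Samir)) is presupposed.
Fact (7) shares the background with a different setting (at dusk) — counterexample.
(Fact (5) would refute a reading with focus on the thing — but that is not what the question asks.)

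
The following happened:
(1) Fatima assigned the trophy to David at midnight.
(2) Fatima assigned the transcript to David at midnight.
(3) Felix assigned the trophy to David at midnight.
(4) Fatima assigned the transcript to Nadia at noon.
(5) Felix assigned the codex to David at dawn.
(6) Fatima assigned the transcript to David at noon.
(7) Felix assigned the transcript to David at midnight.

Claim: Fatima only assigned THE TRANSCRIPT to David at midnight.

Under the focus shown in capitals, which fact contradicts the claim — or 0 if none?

1

Focus (in capitals) is "the transcript" — the thing. "Only" excludes alternative things while holding fixed same agent, recipient, setting (Fatima / David / at midnight).
Fact (1) shares the background but differs in thing (the trophy) — a counterexample.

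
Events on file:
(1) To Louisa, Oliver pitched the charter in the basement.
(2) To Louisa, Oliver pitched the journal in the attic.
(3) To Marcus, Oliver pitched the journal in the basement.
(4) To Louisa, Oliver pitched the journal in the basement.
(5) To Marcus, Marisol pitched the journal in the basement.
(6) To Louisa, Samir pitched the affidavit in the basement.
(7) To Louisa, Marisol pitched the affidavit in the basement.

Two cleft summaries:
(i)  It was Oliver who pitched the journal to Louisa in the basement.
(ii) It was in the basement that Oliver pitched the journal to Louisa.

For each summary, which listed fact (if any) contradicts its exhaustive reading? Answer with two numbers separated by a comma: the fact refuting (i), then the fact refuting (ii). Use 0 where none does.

0, 2

(i): focus "Oliver". No fact shares the journal as thing and Louisa as recipient and in the basement as setting with a different agent. 0.
(ii): focus "in the basement". Looking for Oliver as agent and the journal as thing and Louisa as recipient with some other setting — fact (2) has in the attic there. Refuted.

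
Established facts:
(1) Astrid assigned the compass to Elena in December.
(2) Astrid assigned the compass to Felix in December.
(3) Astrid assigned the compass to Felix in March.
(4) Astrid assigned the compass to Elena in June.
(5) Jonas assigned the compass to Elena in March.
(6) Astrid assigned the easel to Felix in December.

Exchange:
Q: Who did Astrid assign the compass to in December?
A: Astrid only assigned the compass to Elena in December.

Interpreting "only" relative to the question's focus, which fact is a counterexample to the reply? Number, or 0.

2

The question "Who did ... to ...?" targets the recipient, so in the reply the focus falls on "Elena".
"Only" then excludes alternative recipients while the background — agent = Astrid, thing = the compass, setting = in December — is held fixed.
Fact (2) keeps agent = Astrid, thing = the compass, setting = in December but has recipient = Felix; that refutes the reply.
(Fact (4) would refute a reading with focus on the setting — but that is not what the question asks.)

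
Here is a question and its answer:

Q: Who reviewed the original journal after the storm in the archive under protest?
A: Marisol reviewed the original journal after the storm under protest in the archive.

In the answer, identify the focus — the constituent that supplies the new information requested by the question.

The wh-word "who" asks about the subject (agent).
In the answer, "the original journal", "in the archive", "after the storm" and "under protest" are given — repeated from the question.
The constituent filling the subject (agent) gap is "Marisol"; that is the focus and would carry nuclear stress.

Marisol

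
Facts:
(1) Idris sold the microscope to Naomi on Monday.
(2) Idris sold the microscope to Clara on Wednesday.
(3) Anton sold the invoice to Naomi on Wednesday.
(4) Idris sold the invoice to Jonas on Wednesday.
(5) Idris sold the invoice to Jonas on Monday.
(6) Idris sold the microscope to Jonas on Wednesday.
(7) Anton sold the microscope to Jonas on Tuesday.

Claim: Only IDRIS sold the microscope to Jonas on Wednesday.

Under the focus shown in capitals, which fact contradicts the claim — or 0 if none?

0

The capitals mark "Idris" as focus. So "only" rules out other agents, with the rest (same thing, recipient, setting (the microscope / Jonas / on Wednesday)) as background.
Every other fact changes something in the background, not just the agent. Nothing refutes the claim.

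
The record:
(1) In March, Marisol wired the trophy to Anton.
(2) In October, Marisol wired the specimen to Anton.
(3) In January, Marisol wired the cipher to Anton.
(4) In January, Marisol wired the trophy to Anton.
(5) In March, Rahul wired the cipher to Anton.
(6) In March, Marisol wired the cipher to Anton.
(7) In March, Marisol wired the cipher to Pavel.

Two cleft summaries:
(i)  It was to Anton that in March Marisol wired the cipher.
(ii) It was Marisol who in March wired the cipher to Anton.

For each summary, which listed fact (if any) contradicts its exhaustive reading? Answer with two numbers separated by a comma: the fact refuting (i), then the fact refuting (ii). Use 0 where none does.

Summary (i) focuses "Anton" (the recipient); background same agent, thing, setting (Marisol / the cipher / in March). Fact (7) matches that background with recipient = Pavel — refutes (i).
Summary (ii) focuses "Marisol" (the agent); background same thing, recipient, setting (the cipher / Anton / in March). Fact (5) matches that background with agent = Rahul — refutes (ii).

7, 5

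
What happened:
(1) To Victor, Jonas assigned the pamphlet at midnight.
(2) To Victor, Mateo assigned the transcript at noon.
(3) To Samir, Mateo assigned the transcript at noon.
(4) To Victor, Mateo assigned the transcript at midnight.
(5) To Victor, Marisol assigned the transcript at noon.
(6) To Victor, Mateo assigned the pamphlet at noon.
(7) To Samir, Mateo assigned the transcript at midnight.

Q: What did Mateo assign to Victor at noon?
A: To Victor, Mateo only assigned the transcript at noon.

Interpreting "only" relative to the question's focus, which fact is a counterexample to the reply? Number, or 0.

6

The question "What did ...?" targets the thing, so in the reply the focus falls on "the transcript".
So "only" ranges over things; the rest (agent = Mateo, recipient = Victor, setting = at noon) is presupposed.
Fact (6) keeps agent = Mateo, recipient = Victor, setting = at noon but has thing = the pamphlet; that refutes the reply.
(Fact (4) would refute a reading with focus on the setting — but that is not what the question asks.)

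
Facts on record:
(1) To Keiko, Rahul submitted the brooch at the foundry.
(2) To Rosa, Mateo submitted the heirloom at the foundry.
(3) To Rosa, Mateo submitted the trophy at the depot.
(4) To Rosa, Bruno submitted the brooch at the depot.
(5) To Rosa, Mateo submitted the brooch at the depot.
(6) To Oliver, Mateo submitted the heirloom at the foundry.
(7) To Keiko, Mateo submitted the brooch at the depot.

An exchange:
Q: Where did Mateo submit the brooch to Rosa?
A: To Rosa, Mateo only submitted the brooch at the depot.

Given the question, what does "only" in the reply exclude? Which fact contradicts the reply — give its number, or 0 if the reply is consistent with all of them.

0

The question "Where did ...?" targets the setting, so in the reply the focus falls on "at the depot".
So "only" ranges over settings; the rest (Mateo as agent and the brooch as thing and Rosa as recipient) is presupposed.
No fact keeps Mateo as agent and the brooch as thing and Rosa as recipient while changing the setting; every other fact differs on something backgrounded. The reply stands.
(Fact (3) would refute a reading with focus on the thing — but that is not what the question asks.)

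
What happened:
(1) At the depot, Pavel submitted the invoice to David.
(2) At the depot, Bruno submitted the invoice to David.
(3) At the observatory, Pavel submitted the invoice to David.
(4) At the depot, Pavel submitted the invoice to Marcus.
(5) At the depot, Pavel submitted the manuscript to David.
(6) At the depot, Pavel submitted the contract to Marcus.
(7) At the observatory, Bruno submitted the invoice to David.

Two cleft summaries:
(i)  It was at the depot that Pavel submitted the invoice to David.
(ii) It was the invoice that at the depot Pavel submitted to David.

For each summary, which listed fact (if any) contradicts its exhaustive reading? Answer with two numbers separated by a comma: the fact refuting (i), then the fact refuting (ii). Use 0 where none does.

(i): focus "at the depot". Looking for Pavel as agent and the invoice as thing and David as recipient with some other setting — fact (3) has at the observatory there. Refuted.
(ii): focus "the invoice". Looking for Pavel as agent and David as recipient and at the depot as setting with some other thing — fact (5) has the manuscript there. Refuted.

3, 5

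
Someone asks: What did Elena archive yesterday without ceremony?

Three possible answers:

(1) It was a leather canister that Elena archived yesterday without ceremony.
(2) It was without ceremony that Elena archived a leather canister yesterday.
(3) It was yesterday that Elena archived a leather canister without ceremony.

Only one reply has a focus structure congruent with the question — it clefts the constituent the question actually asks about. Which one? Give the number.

1

The question word "what" targets the direct object.
Option (1) clefts "a leather canister" — that matches what the question asks about.
Option (2) clefts "without ceremony" — the manner, not what was asked.
Option (3) clefts "yesterday" — the time, not what was asked.
So the congruent reply is (1).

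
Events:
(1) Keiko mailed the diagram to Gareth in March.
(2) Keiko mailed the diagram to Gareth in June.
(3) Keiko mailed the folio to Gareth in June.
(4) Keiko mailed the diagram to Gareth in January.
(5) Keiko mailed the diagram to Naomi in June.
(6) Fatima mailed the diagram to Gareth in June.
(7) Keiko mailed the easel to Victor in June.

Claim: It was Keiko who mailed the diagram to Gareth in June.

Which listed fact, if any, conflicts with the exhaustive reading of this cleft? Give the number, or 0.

6

The cleft puts "Keiko" in focus and presupposes the open proposition with the diagram as thing and Gareth as recipient and in June as setting.
The exhaustive reading says no other agent fits that background.
But fact (6) also has the diagram as thing and Gareth as recipient and in June as setting, with agent = Fatima — so the exhaustive reading fails.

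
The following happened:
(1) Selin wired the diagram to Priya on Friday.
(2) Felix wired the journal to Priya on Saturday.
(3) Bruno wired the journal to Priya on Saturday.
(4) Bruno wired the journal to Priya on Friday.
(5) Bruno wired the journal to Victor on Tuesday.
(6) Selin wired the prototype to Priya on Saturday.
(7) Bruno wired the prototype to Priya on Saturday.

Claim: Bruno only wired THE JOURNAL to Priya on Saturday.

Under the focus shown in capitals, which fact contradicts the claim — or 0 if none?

7

The capitals mark "the journal" as focus. So "only" rules out other things, with the rest (same agent, recipient, setting (Bruno / Priya / on Saturday)) as background.
Fact (7) shares the background but differs in thing (the prototype) — a counterexample.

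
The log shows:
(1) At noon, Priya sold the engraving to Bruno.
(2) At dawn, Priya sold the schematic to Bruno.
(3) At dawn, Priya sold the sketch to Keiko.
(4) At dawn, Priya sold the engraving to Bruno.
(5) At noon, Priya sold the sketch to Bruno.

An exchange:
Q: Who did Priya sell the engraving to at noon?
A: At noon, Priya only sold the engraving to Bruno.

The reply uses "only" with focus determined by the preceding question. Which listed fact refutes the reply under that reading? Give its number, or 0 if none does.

Answering "Who did ... to ...?" puts focus on the recipient — here, "Bruno".
So "only" ranges over recipients; the rest (Priya as agent and the engraving as thing and at noon as setting) is presupposed.
No listed fact shares that background with another recipient. Nothing contradicts the reply.
(Fact (4) would refute a reading with focus on the setting — but that is not what the question asks.)

0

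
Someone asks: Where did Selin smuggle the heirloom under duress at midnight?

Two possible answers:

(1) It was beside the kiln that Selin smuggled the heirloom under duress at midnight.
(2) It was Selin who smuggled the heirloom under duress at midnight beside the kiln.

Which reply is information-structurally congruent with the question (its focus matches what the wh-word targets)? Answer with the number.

1

The question word "where" targets the location.
Option (1) clefts "beside the kiln" — that matches what the question asks about.
Option (2) clefts "Selin" — the subject (agent), not what was asked.
So the congruent reply is (1).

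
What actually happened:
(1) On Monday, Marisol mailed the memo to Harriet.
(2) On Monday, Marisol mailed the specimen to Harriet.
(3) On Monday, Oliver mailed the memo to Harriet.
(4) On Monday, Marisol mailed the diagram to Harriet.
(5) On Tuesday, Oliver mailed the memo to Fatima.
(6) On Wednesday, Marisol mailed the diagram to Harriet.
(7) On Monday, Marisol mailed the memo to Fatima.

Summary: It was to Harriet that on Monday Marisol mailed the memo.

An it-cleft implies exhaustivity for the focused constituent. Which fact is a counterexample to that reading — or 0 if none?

7

Focus of the cleft: "Harriet" (the recipient). Presupposed background: agent = Marisol, thing = the memo, setting = on Monday.
The exhaustive reading says no other recipient fits that background.
But fact (7) also has agent = Marisol, thing = the memo, setting = on Monday, with recipient = Fatima — so the exhaustive reading fails.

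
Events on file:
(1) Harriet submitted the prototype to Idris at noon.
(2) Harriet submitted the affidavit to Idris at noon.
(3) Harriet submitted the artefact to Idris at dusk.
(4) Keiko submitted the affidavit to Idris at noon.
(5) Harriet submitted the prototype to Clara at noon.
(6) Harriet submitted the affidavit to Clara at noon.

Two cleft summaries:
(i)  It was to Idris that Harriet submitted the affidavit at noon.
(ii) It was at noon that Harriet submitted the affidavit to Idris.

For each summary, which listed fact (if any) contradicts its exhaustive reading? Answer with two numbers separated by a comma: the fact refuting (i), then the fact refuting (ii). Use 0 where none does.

6, 0

(i): focus "Idris". Looking for Harriet as agent and the affidavit as thing and at noon as setting with some other recipient — fact (6) has Clara there. Refuted.
(ii): focus "at noon". No fact shares Harriet as agent and the affidavit as thing and Idris as recipient with a different setting. 0.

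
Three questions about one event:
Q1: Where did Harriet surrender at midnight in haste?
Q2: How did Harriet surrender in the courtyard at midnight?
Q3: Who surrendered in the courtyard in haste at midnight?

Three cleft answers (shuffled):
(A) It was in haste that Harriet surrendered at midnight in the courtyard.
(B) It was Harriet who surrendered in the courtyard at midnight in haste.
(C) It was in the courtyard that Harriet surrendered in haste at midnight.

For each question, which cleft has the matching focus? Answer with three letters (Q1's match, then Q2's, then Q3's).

CAB

Q1 asks about the location; cleft (C) focuses "in the courtyard", which is the location — so Q1 → C.
Q2 asks about the manner; cleft (A) focuses "in haste", which is the manner — so Q2 → A.
Q3 asks about the subject (agent); cleft (B) focuses "Harriet", which is the subject (agent) — so Q3 → B.
Mapping: Q1→C, Q2→A, Q3→B.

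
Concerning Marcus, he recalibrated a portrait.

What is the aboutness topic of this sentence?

Marcus

The construction explicitly marks "Marcus" as what the sentence is about — the topic.
The remainder of the clause is the comment (what is said about the topic).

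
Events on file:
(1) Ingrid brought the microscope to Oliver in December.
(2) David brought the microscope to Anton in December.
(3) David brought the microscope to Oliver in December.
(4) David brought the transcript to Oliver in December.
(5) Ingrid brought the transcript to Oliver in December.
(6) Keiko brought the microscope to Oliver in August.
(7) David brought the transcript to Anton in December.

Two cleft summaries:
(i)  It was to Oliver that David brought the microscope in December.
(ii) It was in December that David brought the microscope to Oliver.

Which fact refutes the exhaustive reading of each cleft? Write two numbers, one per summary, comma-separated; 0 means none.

(i): focus "Oliver". Looking for David as agent and the microscope as thing and in December as setting with some other recipient — fact (2) has Anton there. Refuted.
(ii): focus "in December". No fact shares David as agent and the microscope as thing and Oliver as recipient with a different setting. 0.

2, 0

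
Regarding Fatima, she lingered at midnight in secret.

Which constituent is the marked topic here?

The construction explicitly marks "Fatima" as what the sentence is about — the topic.
The remainder of the clause is the comment (what is said about the topic).

Fatima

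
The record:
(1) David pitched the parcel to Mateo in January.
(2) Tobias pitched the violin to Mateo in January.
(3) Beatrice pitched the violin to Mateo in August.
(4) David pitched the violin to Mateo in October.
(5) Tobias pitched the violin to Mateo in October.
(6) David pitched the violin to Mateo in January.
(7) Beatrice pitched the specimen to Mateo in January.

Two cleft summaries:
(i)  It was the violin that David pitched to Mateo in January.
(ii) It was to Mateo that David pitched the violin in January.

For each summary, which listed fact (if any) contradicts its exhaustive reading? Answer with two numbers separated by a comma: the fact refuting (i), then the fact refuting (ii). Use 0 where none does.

(i): focus "the violin". Looking for same agent, recipient, setting (David / Mateo / in January) with some other thing — fact (1) has the parcel there. Refuted.
(ii): focus "Mateo". No fact shares same agent, thing, setting (David / the violin / in January) with a different recipient. 0.

1, 0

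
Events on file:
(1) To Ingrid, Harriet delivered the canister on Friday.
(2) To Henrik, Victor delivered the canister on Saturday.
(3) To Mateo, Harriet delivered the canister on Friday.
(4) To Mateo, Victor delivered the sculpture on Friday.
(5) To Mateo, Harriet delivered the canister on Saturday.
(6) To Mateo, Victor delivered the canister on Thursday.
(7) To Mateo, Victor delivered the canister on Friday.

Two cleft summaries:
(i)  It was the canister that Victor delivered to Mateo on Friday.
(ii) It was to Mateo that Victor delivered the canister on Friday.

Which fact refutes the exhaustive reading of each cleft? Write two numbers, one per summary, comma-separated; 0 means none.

4, 0

(i): focus "the canister". Looking for agent = Victor, recipient = Mateo, setting = on Friday with some other thing — fact (4) has the sculpture there. Refuted.
(ii): focus "Mateo". No fact shares agent = Victor, thing = the canister, setting = on Friday with a different recipient. 0.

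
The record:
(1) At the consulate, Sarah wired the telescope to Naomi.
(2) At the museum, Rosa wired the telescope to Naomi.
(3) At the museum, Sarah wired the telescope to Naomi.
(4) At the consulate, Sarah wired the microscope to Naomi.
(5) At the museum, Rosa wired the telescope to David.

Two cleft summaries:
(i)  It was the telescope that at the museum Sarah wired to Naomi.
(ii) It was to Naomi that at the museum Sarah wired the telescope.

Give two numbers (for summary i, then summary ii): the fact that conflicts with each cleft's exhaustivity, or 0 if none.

0, 0

(i): focus "the telescope". No fact shares Sarah as agent and Naomi as recipient and at the museum as setting with a different thing. 0.
(ii): focus "Naomi". No fact shares Sarah as agent and the telescope as thing and at the museum as setting with a different recipient. 0.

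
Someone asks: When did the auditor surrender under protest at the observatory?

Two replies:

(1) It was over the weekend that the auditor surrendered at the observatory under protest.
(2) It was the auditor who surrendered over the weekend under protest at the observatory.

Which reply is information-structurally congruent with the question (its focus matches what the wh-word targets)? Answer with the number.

The question word "when" targets the time.
Option (1) clefts "over the weekend" — that matches what the question asks about.
Option (2) clefts "the auditor" — the subject (agent), not what was asked.
So the congruent reply is (1).

1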